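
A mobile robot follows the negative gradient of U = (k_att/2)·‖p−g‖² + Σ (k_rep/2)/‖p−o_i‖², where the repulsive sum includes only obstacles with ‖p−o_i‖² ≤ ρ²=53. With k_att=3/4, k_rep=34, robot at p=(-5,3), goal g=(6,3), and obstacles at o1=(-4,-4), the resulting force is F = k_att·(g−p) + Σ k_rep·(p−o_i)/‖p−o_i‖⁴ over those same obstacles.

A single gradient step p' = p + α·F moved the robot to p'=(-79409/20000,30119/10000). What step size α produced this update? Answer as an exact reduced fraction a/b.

α = 1/8

F_att = 3/4·(g−p) = 3/4·(11,0) = (8.2500,0.0000)
o1: d²=50 ≤ ρ²=53; F_rep = 34·(-1,7)/50² = (-0.0136,0.0952)
F = F_att + ΣF_rep = (8.2364,0.0952)
Δp = p'−p = (1.0295,0.0119); α = Δx/Fx = (20591/20000) / (20591/2500) = 1/8
check: Δy/Fy = (119/10000) / (119/1250) = 1/8 ✓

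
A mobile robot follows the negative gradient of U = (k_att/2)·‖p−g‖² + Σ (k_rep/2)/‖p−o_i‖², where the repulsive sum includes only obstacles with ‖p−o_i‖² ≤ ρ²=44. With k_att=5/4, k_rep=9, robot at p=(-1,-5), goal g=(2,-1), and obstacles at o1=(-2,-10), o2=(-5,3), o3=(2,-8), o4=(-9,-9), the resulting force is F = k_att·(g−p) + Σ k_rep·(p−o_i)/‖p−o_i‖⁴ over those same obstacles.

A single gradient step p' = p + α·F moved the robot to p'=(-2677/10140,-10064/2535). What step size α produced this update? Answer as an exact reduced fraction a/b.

α = 1/5

F_att = 5/4·(g−p) = 5/4·(3,4) = (3.7500,5.0000)
o1: d²=26 ≤ ρ²=44; F_rep = 9·(1,5)/26² = (0.0133,0.0666)
o2: d²=80 > ρ²=44 → inactive
o3: d²=18 ≤ ρ²=44; F_rep = 9·(-3,3)/18² = (-0.0833,0.0833)
o4: d²=80 > ρ²=44 → inactive
F = F_att + ΣF_rep = (3.6800,5.1499)
Δp = p'−p = (0.7360,1.0300); α = Δx/Fx = (7463/10140) / (7463/2028) = 1/5
check: Δy/Fy = (2611/2535) / (2611/507) = 1/5 ✓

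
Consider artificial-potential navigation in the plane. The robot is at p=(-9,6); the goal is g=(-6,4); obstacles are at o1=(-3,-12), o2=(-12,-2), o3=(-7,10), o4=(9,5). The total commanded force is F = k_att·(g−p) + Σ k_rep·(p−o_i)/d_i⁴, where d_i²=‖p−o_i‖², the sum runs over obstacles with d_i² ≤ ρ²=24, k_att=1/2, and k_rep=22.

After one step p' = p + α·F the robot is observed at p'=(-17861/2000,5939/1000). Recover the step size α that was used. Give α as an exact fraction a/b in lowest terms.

α = 1/20

F_att = 1/2·(g−p) = 1/2·(3,-2) = (1.5000,-1.0000)
o1: d²=360 > ρ²=24 → inactive
o2: d²=73 > ρ²=24 → inactive
o3: d²=20 ≤ ρ²=24; F_rep = 22·(-2,-4)/20² = (-0.1100,-0.2200)
o4: d²=325 > ρ²=24 → inactive
F = F_att + ΣF_rep = (1.3900,-1.2200)
Δp = p'−p = (0.0695,-0.0610); α = Δx/Fx = (139/2000) / (139/100) = 1/20
check: Δy/Fy = (-61/1000) / (-61/50) = 1/20 ✓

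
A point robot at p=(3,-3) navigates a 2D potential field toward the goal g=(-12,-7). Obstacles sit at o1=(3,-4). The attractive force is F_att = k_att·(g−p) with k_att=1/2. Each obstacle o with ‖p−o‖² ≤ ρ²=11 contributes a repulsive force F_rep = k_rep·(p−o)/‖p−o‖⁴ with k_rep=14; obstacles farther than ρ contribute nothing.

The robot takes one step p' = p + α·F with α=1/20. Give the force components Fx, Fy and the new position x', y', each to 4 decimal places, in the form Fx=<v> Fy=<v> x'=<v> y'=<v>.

Fx=-7.5000 Fy=12.0000 x'=2.6250 y'=-2.4000

F_att = 1/2·(g−p) = 1/2·(-15,-4) = (-7.5000,-2.0000)
o1: d²=1 ≤ ρ²=11; F_rep = 14·(0,1)/1² = (0.0000,14.0000)
F = F_att + ΣF_rep = (-7.5000,12.0000)
p' = p + 1/20·F = (2.6250,-2.4000)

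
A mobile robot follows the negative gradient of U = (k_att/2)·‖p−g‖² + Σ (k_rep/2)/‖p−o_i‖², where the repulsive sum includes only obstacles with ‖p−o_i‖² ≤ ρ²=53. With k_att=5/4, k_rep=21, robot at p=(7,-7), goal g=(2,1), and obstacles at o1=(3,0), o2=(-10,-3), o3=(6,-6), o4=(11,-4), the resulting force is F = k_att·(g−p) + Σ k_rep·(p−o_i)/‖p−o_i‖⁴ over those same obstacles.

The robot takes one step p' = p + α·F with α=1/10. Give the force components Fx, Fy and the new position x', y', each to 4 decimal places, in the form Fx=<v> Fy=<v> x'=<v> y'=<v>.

F_att = 5/4·(g−p) = 5/4·(-5,8) = (-6.2500,10.0000)
o1: d²=65 > ρ²=53 → inactive
o2: d²=305 > ρ²=53 → inactive
o3: d²=2 ≤ ρ²=53; F_rep = 21·(1,-1)/2² = (5.2500,-5.2500)
o4: d²=25 ≤ ρ²=53; F_rep = 21·(-4,-3)/25² = (-0.1344,-0.1008)
F = F_att + ΣF_rep = (-1.1344,4.6492)
p' = p + 1/10·F = (6.8866,-6.5351)

Fx=-1.1344 Fy=4.6492 x'=6.8866 y'=-6.5351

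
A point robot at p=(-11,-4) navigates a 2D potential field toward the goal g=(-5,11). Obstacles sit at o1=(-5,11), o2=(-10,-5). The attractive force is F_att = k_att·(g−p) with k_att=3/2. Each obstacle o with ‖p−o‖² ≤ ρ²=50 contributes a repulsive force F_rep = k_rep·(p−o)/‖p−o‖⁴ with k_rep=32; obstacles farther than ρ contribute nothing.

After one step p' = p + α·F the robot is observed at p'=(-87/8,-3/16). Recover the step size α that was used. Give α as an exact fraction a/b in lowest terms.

F_att = 3/2·(g−p) = 3/2·(6,15) = (9.0000,22.5000)
o1: d²=261 > ρ²=50 → inactive
o2: d²=2 ≤ ρ²=50; F_rep = 32·(-1,1)/2² = (-8.0000,8.0000)
F = F_att + ΣF_rep = (1.0000,30.5000)
Δp = p'−p = (0.1250,3.8125); α = Δx/Fx = (1/8) / (1) = 1/8
check: Δy/Fy = (61/16) / (61/2) = 1/8 ✓

α = 1/8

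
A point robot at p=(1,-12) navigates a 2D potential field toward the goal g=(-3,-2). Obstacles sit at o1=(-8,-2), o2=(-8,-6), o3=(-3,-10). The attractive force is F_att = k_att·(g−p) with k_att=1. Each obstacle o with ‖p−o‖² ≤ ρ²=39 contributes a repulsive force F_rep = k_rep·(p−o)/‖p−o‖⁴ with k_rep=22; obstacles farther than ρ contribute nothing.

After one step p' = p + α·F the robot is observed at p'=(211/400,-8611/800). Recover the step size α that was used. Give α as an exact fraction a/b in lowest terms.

F_att = 1·(g−p) = 1·(-4,10) = (-4.0000,10.0000)
o1: d²=181 > ρ²=39 → inactive
o2: d²=117 > ρ²=39 → inactive
o3: d²=20 ≤ ρ²=39; F_rep = 22·(4,-2)/20² = (0.2200,-0.1100)
F = F_att + ΣF_rep = (-3.7800,9.8900)
Δp = p'−p = (-0.4725,1.2363); α = Δx/Fx = (-189/400) / (-189/50) = 1/8
check: Δy/Fy = (989/800) / (989/100) = 1/8 ✓

α = 1/8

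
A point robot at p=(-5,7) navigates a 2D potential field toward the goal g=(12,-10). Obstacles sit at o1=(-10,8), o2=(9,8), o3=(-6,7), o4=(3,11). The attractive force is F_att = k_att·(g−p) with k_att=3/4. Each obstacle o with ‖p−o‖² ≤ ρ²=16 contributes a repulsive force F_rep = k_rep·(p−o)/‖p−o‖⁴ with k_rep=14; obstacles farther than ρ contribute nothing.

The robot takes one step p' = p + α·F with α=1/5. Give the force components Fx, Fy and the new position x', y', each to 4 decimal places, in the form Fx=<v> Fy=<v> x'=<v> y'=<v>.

F_att = 3/4·(g−p) = 3/4·(17,-17) = (12.7500,-12.7500)
o1: d²=26 > ρ²=16 → inactive
o2: d²=197 > ρ²=16 → inactive
o3: d²=1 ≤ ρ²=16; F_rep = 14·(1,0)/1² = (14.0000,0.0000)
o4: d²=80 > ρ²=16 → inactive
F = F_att + ΣF_rep = (26.7500,-12.7500)
p' = p + 1/5·F = (0.3500,4.4500)

Fx=26.7500 Fy=-12.7500 x'=0.3500 y'=4.4500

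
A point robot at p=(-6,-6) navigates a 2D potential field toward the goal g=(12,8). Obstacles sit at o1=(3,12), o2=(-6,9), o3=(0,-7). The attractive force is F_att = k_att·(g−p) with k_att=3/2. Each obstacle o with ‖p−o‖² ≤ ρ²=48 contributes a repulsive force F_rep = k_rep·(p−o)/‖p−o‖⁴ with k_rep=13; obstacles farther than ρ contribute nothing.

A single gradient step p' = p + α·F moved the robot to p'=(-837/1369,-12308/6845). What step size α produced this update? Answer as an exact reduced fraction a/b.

α = 1/5

F_att = 3/2·(g−p) = 3/2·(18,14) = (27.0000,21.0000)
o1: d²=405 > ρ²=48 → inactive
o2: d²=225 > ρ²=48 → inactive
o3: d²=37 ≤ ρ²=48; F_rep = 13·(-6,1)/37² = (-0.0570,0.0095)
F = F_att + ΣF_rep = (26.9430,21.0095)
Δp = p'−p = (5.3886,4.2019); α = Δx/Fx = (7377/1369) / (36885/1369) = 1/5
check: Δy/Fy = (28762/6845) / (28762/1369) = 1/5 ✓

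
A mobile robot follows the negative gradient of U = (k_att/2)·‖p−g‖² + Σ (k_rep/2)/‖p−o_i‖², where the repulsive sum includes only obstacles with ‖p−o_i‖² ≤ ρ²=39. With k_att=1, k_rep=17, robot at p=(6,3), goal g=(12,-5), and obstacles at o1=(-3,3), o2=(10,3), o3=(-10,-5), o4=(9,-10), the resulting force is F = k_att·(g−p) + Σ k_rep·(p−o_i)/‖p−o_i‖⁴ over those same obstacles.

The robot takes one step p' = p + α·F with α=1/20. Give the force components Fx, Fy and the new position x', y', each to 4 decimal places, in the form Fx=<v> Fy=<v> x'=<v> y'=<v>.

Fx=5.7344 Fy=-8.0000 x'=6.2867 y'=2.6000

F_att = 1·(g−p) = 1·(6,-8) = (6.0000,-8.0000)
o1: d²=81 > ρ²=39 → inactive
o2: d²=16 ≤ ρ²=39; F_rep = 17·(-4,0)/16² = (-0.2656,0.0000)
o3: d²=320 > ρ²=39 → inactive
o4: d²=178 > ρ²=39 → inactive
F = F_att + ΣF_rep = (5.7344,-8.0000)
p' = p + 1/20·F = (6.2867,2.6000)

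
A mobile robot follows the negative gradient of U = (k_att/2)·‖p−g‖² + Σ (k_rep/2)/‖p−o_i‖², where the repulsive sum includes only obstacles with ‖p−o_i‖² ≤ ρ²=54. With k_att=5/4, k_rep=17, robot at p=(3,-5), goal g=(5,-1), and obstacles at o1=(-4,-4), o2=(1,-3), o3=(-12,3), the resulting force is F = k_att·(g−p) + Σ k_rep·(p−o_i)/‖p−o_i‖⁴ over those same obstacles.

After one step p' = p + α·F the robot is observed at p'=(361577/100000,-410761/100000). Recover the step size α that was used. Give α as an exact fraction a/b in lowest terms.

F_att = 5/4·(g−p) = 5/4·(2,4) = (2.5000,5.0000)
o1: d²=50 ≤ ρ²=54; F_rep = 17·(7,-1)/50² = (0.0476,-0.0068)
o2: d²=8 ≤ ρ²=54; F_rep = 17·(2,-2)/8² = (0.5312,-0.5312)
o3: d²=289 > ρ²=54 → inactive
F = F_att + ΣF_rep = (3.0789,4.4619)
Δp = p'−p = (0.6158,0.8924); α = Δx/Fx = (61577/100000) / (61577/20000) = 1/5
check: Δy/Fy = (89239/100000) / (89239/20000) = 1/5 ✓

α = 1/5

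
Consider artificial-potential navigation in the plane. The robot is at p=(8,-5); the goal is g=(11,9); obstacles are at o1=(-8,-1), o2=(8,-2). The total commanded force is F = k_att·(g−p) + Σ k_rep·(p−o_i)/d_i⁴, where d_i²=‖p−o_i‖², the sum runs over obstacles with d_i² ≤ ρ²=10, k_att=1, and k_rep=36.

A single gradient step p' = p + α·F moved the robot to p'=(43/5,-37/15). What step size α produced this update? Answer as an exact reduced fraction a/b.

F_att = 1·(g−p) = 1·(3,14) = (3.0000,14.0000)
o1: d²=272 > ρ²=10 → inactive
o2: d²=9 ≤ ρ²=10; F_rep = 36·(0,-3)/9² = (0.0000,-1.3333)
F = F_att + ΣF_rep = (3.0000,12.6667)
Δp = p'−p = (0.6000,2.5333); α = Δx/Fx = (3/5) / (3) = 1/5
check: Δy/Fy = (38/15) / (38/3) = 1/5 ✓

α = 1/5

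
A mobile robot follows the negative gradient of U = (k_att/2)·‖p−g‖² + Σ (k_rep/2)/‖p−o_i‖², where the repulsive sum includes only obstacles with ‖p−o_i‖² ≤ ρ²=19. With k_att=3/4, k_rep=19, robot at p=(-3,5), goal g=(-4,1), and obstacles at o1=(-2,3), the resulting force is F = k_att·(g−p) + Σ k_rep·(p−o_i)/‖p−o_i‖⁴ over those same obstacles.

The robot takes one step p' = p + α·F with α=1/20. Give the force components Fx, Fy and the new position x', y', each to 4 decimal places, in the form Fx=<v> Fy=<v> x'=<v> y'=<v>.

F_att = 3/4·(g−p) = 3/4·(-1,-4) = (-0.7500,-3.0000)
o1: d²=5 ≤ ρ²=19; F_rep = 19·(-1,2)/5² = (-0.7600,1.5200)
F = F_att + ΣF_rep = (-1.5100,-1.4800)
p' = p + 1/20·F = (-3.0755,4.9260)

Fx=-1.5100 Fy=-1.4800 x'=-3.0755 y'=4.9260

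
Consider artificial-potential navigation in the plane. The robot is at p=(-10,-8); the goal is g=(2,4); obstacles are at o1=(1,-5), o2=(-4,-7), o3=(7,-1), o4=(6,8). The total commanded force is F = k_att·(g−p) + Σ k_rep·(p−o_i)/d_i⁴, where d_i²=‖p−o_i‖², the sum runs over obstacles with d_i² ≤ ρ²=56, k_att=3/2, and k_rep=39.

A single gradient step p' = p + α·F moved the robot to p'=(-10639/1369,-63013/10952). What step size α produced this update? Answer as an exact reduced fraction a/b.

F_att = 3/2·(g−p) = 3/2·(12,12) = (18.0000,18.0000)
o1: d²=130 > ρ²=56 → inactive
o2: d²=37 ≤ ρ²=56; F_rep = 39·(-6,-1)/37² = (-0.1709,-0.0285)
o3: d²=338 > ρ²=56 → inactive
o4: d²=512 > ρ²=56 → inactive
F = F_att + ΣF_rep = (17.8291,17.9715)
Δp = p'−p = (2.2286,2.2464); α = Δx/Fx = (3051/1369) / (24408/1369) = 1/8
check: Δy/Fy = (24603/10952) / (24603/1369) = 1/8 ✓

α = 1/8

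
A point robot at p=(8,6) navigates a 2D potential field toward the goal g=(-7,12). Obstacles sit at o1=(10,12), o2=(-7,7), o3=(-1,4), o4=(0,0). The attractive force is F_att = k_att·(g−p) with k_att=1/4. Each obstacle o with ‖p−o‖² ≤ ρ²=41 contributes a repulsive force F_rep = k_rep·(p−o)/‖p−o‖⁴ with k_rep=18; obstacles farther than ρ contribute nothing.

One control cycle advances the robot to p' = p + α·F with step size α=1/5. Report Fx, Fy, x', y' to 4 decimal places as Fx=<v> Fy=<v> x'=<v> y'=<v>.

Fx=-3.7725 Fy=1.4325 x'=7.2455 y'=6.2865

F_att = 1/4·(g−p) = 1/4·(-15,6) = (-3.7500,1.5000)
o1: d²=40 ≤ ρ²=41; F_rep = 18·(-2,-6)/40² = (-0.0225,-0.0675)
o2: d²=226 > ρ²=41 → inactive
o3: d²=85 > ρ²=41 → inactive
o4: d²=100 > ρ²=41 → inactive
F = F_att + ΣF_rep = (-3.7725,1.4325)
p' = p + 1/5·F = (7.2455,6.2865)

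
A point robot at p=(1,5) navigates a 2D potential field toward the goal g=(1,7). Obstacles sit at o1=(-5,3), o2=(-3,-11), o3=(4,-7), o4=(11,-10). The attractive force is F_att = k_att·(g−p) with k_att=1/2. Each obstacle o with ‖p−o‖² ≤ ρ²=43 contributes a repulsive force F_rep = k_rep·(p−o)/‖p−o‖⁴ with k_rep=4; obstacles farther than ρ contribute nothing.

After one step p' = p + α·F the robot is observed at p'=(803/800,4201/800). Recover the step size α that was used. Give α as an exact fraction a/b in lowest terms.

α = 1/4

F_att = 1/2·(g−p) = 1/2·(0,2) = (0.0000,1.0000)
o1: d²=40 ≤ ρ²=43; F_rep = 4·(6,2)/40² = (0.0150,0.0050)
o2: d²=272 > ρ²=43 → inactive
o3: d²=153 > ρ²=43 → inactive
o4: d²=325 > ρ²=43 → inactive
F = F_att + ΣF_rep = (0.0150,1.0050)
Δp = p'−p = (0.0037,0.2512); α = Δx/Fx = (3/800) / (3/200) = 1/4
check: Δy/Fy = (201/800) / (201/200) = 1/4 ✓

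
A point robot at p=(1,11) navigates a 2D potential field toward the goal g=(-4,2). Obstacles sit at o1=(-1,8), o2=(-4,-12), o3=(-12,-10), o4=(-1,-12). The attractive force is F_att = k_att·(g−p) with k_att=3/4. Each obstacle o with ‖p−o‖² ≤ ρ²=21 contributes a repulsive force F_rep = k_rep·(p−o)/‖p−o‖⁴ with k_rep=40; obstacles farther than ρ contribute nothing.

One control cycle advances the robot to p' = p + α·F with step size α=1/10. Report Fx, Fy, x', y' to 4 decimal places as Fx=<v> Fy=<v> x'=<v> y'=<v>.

F_att = 3/4·(g−p) = 3/4·(-5,-9) = (-3.7500,-6.7500)
o1: d²=13 ≤ ρ²=21; F_rep = 40·(2,3)/13² = (0.4734,0.7101)
o2: d²=554 > ρ²=21 → inactive
o3: d²=610 > ρ²=21 → inactive
o4: d²=533 > ρ²=21 → inactive
F = F_att + ΣF_rep = (-3.2766,-6.0399)
p' = p + 1/10·F = (0.6723,10.3960)

Fx=-3.2766 Fy=-6.0399 x'=0.6723 y'=10.3960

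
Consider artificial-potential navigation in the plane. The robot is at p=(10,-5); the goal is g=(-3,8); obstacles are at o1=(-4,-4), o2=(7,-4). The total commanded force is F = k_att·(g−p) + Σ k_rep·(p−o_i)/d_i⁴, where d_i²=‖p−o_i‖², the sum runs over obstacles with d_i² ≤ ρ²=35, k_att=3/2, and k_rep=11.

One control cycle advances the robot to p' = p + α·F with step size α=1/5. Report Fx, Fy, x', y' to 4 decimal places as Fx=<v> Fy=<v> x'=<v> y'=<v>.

F_att = 3/2·(g−p) = 3/2·(-13,13) = (-19.5000,19.5000)
o1: d²=197 > ρ²=35 → inactive
o2: d²=10 ≤ ρ²=35; F_rep = 11·(3,-1)/10² = (0.3300,-0.1100)
F = F_att + ΣF_rep = (-19.1700,19.3900)
p' = p + 1/5·F = (6.1660,-1.1220)

Fx=-19.1700 Fy=19.3900 x'=6.1660 y'=-1.1220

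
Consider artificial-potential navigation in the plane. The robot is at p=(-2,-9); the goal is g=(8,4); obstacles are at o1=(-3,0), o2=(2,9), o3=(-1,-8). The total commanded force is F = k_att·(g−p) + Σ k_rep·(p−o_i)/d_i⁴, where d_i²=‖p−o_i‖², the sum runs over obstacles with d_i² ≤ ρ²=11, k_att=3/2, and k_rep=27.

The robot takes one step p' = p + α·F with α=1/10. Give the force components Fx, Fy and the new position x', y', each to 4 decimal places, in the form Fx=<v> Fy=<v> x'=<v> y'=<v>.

Fx=8.2500 Fy=12.7500 x'=-1.1750 y'=-7.7250

F_att = 3/2·(g−p) = 3/2·(10,13) = (15.0000,19.5000)
o1: d²=82 > ρ²=11 → inactive
o2: d²=340 > ρ²=11 → inactive
o3: d²=2 ≤ ρ²=11; F_rep = 27·(-1,-1)/2² = (-6.7500,-6.7500)
F = F_att + ΣF_rep = (8.2500,12.7500)
p' = p + 1/10·F = (-1.1750,-7.7250)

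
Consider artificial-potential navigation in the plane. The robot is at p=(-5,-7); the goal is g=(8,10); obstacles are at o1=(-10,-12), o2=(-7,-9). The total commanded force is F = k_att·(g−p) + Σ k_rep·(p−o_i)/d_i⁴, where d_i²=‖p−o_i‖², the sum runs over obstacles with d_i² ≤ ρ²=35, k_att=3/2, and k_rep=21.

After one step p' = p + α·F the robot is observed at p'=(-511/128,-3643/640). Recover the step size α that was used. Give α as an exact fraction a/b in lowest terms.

α = 1/20

F_att = 3/2·(g−p) = 3/2·(13,17) = (19.5000,25.5000)
o1: d²=50 > ρ²=35 → inactive
o2: d²=8 ≤ ρ²=35; F_rep = 21·(2,2)/8² = (0.6562,0.6562)
F = F_att + ΣF_rep = (20.1562,26.1562)
Δp = p'−p = (1.0078,1.3078); α = Δx/Fx = (129/128) / (645/32) = 1/20
check: Δy/Fy = (837/640) / (837/32) = 1/20 ✓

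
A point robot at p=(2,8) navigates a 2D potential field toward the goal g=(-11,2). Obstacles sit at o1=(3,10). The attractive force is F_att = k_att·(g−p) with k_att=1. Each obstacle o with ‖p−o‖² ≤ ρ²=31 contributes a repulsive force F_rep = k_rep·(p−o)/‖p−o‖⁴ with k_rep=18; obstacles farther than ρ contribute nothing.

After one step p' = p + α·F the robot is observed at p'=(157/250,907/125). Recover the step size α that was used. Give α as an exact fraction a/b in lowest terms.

α = 1/10

F_att = 1·(g−p) = 1·(-13,-6) = (-13.0000,-6.0000)
o1: d²=5 ≤ ρ²=31; F_rep = 18·(-1,-2)/5² = (-0.7200,-1.4400)
F = F_att + ΣF_rep = (-13.7200,-7.4400)
Δp = p'−p = (-1.3720,-0.7440); α = Δx/Fx = (-343/250) / (-343/25) = 1/10
check: Δy/Fy = (-93/125) / (-186/25) = 1/10 ✓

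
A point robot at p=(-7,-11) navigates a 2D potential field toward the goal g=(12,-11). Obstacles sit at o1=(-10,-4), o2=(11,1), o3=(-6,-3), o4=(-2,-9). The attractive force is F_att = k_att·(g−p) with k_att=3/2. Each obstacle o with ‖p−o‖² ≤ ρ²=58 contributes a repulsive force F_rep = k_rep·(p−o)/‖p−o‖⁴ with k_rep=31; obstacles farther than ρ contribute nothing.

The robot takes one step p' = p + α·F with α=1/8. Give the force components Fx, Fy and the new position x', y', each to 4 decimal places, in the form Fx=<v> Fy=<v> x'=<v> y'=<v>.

F_att = 3/2·(g−p) = 3/2·(19,0) = (28.5000,0.0000)
o1: d²=58 ≤ ρ²=58; F_rep = 31·(3,-7)/58² = (0.0276,-0.0645)
o2: d²=468 > ρ²=58 → inactive
o3: d²=65 > ρ²=58 → inactive
o4: d²=29 ≤ ρ²=58; F_rep = 31·(-5,-2)/29² = (-0.1843,-0.0737)
F = F_att + ΣF_rep = (28.3433,-0.1382)
p' = p + 1/8·F = (-3.4571,-11.0173)

Fx=28.3433 Fy=-0.1382 x'=-3.4571 y'=-11.0173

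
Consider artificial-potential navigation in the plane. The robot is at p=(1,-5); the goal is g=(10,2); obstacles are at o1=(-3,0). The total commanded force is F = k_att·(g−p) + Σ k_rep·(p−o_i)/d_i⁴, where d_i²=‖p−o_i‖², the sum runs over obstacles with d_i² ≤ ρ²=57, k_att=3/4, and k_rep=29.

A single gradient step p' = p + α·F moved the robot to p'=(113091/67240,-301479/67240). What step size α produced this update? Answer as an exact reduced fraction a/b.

F_att = 3/4·(g−p) = 3/4·(9,7) = (6.7500,5.2500)
o1: d²=41 ≤ ρ²=57; F_rep = 29·(4,-5)/41² = (0.0690,-0.0863)
F = F_att + ΣF_rep = (6.8190,5.1637)
Δp = p'−p = (0.6819,0.5164); α = Δx/Fx = (45851/67240) / (45851/6724) = 1/10
check: Δy/Fy = (34721/67240) / (34721/6724) = 1/10 ✓

α = 1/10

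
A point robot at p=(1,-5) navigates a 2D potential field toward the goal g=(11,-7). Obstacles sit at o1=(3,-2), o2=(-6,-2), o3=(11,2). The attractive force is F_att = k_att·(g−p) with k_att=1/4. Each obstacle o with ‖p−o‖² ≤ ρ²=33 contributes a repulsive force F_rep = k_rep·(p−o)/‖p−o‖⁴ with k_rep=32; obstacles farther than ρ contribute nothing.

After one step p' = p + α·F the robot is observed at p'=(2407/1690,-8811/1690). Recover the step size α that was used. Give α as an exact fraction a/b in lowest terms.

F_att = 1/4·(g−p) = 1/4·(10,-2) = (2.5000,-0.5000)
o1: d²=13 ≤ ρ²=33; F_rep = 32·(-2,-3)/13² = (-0.3787,-0.5680)
o2: d²=58 > ρ²=33 → inactive
o3: d²=149 > ρ²=33 → inactive
F = F_att + ΣF_rep = (2.1213,-1.0680)
Δp = p'−p = (0.4243,-0.2136); α = Δx/Fx = (717/1690) / (717/338) = 1/5
check: Δy/Fy = (-361/1690) / (-361/338) = 1/5 ✓

α = 1/5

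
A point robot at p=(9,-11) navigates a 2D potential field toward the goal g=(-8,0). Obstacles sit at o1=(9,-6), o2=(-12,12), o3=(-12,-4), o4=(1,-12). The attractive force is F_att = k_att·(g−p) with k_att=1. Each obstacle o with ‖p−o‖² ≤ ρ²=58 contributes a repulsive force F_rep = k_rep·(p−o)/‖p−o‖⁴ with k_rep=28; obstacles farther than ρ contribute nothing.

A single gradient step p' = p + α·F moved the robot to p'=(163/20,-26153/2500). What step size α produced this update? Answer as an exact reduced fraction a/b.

F_att = 1·(g−p) = 1·(-17,11) = (-17.0000,11.0000)
o1: d²=25 ≤ ρ²=58; F_rep = 28·(0,-5)/25² = (0.0000,-0.2240)
o2: d²=970 > ρ²=58 → inactive
o3: d²=490 > ρ²=58 → inactive
o4: d²=65 > ρ²=58 → inactive
F = F_att + ΣF_rep = (-17.0000,10.7760)
Δp = p'−p = (-0.8500,0.5388); α = Δx/Fx = (-17/20) / (-17) = 1/20
check: Δy/Fy = (1347/2500) / (1347/125) = 1/20 ✓

α = 1/20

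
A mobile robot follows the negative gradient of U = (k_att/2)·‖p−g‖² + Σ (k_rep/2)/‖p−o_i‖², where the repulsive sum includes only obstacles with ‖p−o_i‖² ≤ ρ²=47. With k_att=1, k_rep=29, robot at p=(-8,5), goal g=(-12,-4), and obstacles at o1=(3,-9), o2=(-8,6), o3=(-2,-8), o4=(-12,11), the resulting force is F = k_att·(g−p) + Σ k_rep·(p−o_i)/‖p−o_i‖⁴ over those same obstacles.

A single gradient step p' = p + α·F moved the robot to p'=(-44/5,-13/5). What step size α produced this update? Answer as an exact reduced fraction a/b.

F_att = 1·(g−p) = 1·(-4,-9) = (-4.0000,-9.0000)
o1: d²=317 > ρ²=47 → inactive
o2: d²=1 ≤ ρ²=47; F_rep = 29·(0,-1)/1² = (0.0000,-29.0000)
o3: d²=205 > ρ²=47 → inactive
o4: d²=52 > ρ²=47 → inactive
F = F_att + ΣF_rep = (-4.0000,-38.0000)
Δp = p'−p = (-0.8000,-7.6000); α = Δx/Fx = (-4/5) / (-4) = 1/5
check: Δy/Fy = (-38/5) / (-38) = 1/5 ✓

α = 1/5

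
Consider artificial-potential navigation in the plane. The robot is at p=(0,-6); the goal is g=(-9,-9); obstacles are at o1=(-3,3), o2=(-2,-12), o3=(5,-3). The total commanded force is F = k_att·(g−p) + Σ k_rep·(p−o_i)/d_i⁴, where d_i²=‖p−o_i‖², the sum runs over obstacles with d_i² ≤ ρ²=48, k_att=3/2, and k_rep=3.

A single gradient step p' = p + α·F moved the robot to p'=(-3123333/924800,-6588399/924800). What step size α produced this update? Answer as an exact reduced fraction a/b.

α = 1/4

F_att = 3/2·(g−p) = 3/2·(-9,-3) = (-13.5000,-4.5000)
o1: d²=90 > ρ²=48 → inactive
o2: d²=40 ≤ ρ²=48; F_rep = 3·(2,6)/40² = (0.0037,0.0112)
o3: d²=34 ≤ ρ²=48; F_rep = 3·(-5,-3)/34² = (-0.0130,-0.0078)
F = F_att + ΣF_rep = (-13.5092,-4.4965)
Δp = p'−p = (-3.3773,-1.1241); α = Δx/Fx = (-3123333/924800) / (-3123333/231200) = 1/4
check: Δy/Fy = (-1039599/924800) / (-1039599/231200) = 1/4 ✓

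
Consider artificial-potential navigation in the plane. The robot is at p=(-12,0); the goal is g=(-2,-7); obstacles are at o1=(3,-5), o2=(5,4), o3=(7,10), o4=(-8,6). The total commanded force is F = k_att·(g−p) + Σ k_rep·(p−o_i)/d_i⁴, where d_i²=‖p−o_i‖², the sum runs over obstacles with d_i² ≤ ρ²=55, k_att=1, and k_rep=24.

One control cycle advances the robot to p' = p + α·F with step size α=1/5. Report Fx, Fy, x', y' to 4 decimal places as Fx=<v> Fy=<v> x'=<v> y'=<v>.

F_att = 1·(g−p) = 1·(10,-7) = (10.0000,-7.0000)
o1: d²=250 > ρ²=55 → inactive
o2: d²=305 > ρ²=55 → inactive
o3: d²=461 > ρ²=55 → inactive
o4: d²=52 ≤ ρ²=55; F_rep = 24·(-4,-6)/52² = (-0.0355,-0.0533)
F = F_att + ΣF_rep = (9.9645,-7.0533)
p' = p + 1/5·F = (-10.0071,-1.4107)

Fx=9.9645 Fy=-7.0533 x'=-10.0071 y'=-1.4107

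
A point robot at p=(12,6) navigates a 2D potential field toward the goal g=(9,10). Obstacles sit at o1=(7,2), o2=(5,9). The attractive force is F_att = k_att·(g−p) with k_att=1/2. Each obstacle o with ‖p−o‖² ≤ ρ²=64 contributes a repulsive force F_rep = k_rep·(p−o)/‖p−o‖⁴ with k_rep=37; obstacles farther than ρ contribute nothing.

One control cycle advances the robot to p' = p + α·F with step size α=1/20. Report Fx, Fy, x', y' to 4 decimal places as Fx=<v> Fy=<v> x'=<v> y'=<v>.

F_att = 1/2·(g−p) = 1/2·(-3,4) = (-1.5000,2.0000)
o1: d²=41 ≤ ρ²=64; F_rep = 37·(5,4)/41² = (0.1101,0.0880)
o2: d²=58 ≤ ρ²=64; F_rep = 37·(7,-3)/58² = (0.0770,-0.0330)
F = F_att + ΣF_rep = (-1.3130,2.0550)
p' = p + 1/20·F = (11.9344,6.1028)

Fx=-1.3130 Fy=2.0550 x'=11.9344 y'=6.1028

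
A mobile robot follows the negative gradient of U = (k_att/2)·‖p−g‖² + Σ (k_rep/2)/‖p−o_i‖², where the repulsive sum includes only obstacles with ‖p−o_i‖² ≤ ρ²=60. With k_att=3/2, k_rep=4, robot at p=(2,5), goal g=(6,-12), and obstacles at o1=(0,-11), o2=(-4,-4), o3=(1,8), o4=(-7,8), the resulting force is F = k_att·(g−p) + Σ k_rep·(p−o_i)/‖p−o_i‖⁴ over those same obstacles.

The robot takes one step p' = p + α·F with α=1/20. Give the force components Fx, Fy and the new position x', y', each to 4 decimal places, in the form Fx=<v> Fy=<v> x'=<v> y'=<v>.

Fx=6.0400 Fy=-25.6200 x'=2.3020 y'=3.7190

F_att = 3/2·(g−p) = 3/2·(4,-17) = (6.0000,-25.5000)
o1: d²=260 > ρ²=60 → inactive
o2: d²=117 > ρ²=60 → inactive
o3: d²=10 ≤ ρ²=60; F_rep = 4·(1,-3)/10² = (0.0400,-0.1200)
o4: d²=90 > ρ²=60 → inactive
F = F_att + ΣF_rep = (6.0400,-25.6200)
p' = p + 1/20·F = (2.3020,3.7190)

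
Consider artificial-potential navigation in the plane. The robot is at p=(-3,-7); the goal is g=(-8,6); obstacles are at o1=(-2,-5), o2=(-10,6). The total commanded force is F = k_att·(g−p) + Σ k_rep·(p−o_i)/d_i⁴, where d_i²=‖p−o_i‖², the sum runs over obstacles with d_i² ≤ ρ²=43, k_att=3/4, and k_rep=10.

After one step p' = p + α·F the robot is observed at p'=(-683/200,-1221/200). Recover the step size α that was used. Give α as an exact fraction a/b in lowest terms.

α = 1/10

F_att = 3/4·(g−p) = 3/4·(-5,13) = (-3.7500,9.7500)
o1: d²=5 ≤ ρ²=43; F_rep = 10·(-1,-2)/5² = (-0.4000,-0.8000)
o2: d²=218 > ρ²=43 → inactive
F = F_att + ΣF_rep = (-4.1500,8.9500)
Δp = p'−p = (-0.4150,0.8950); α = Δx/Fx = (-83/200) / (-83/20) = 1/10
check: Δy/Fy = (179/200) / (179/20) = 1/10 ✓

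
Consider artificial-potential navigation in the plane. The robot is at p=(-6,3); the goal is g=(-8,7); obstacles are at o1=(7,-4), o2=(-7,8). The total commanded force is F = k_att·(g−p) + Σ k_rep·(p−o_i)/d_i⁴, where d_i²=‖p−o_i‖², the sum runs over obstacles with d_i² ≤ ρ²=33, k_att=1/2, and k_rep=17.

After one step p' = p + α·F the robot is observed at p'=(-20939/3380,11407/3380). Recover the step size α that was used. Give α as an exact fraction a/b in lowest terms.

F_att = 1/2·(g−p) = 1/2·(-2,4) = (-1.0000,2.0000)
o1: d²=218 > ρ²=33 → inactive
o2: d²=26 ≤ ρ²=33; F_rep = 17·(1,-5)/26² = (0.0251,-0.1257)
F = F_att + ΣF_rep = (-0.9749,1.8743)
Δp = p'−p = (-0.1950,0.3749); α = Δx/Fx = (-659/3380) / (-659/676) = 1/5
check: Δy/Fy = (1267/3380) / (1267/676) = 1/5 ✓

α = 1/5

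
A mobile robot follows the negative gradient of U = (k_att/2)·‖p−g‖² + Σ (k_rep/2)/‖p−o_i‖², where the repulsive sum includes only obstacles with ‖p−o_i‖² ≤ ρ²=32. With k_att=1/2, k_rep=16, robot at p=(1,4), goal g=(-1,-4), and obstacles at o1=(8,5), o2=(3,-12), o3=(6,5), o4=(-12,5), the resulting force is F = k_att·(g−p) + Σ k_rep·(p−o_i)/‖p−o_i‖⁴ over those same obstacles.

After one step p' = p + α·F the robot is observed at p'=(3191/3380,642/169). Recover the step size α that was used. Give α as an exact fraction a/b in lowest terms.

F_att = 1/2·(g−p) = 1/2·(-2,-8) = (-1.0000,-4.0000)
o1: d²=50 > ρ²=32 → inactive
o2: d²=260 > ρ²=32 → inactive
o3: d²=26 ≤ ρ²=32; F_rep = 16·(-5,-1)/26² = (-0.1183,-0.0237)
o4: d²=170 > ρ²=32 → inactive
F = F_att + ΣF_rep = (-1.1183,-4.0237)
Δp = p'−p = (-0.0559,-0.2012); α = Δx/Fx = (-189/3380) / (-189/169) = 1/20
check: Δy/Fy = (-34/169) / (-680/169) = 1/20 ✓

α = 1/20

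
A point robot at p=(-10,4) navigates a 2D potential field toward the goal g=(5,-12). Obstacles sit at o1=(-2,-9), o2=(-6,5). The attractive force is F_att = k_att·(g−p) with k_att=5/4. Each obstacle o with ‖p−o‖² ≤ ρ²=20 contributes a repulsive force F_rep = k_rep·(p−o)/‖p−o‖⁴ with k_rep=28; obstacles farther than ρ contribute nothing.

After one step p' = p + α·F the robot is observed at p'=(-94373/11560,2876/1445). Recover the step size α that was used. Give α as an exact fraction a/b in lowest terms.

α = 1/10

F_att = 5/4·(g−p) = 5/4·(15,-16) = (18.7500,-20.0000)
o1: d²=233 > ρ²=20 → inactive
o2: d²=17 ≤ ρ²=20; F_rep = 28·(-4,-1)/17² = (-0.3875,-0.0969)
F = F_att + ΣF_rep = (18.3625,-20.0969)
Δp = p'−p = (1.8362,-2.0097); α = Δx/Fx = (21227/11560) / (21227/1156) = 1/10
check: Δy/Fy = (-2904/1445) / (-5808/289) = 1/10 ✓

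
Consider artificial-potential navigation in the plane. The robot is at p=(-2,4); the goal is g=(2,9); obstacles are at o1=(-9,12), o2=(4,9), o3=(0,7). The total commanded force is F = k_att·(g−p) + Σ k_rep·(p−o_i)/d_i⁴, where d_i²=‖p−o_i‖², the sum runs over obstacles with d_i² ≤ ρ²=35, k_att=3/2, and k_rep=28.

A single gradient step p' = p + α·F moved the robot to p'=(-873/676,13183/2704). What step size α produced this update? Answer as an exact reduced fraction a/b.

F_att = 3/2·(g−p) = 3/2·(4,5) = (6.0000,7.5000)
o1: d²=113 > ρ²=35 → inactive
o2: d²=61 > ρ²=35 → inactive
o3: d²=13 ≤ ρ²=35; F_rep = 28·(-2,-3)/13² = (-0.3314,-0.4970)
F = F_att + ΣF_rep = (5.6686,7.0030)
Δp = p'−p = (0.7086,0.8754); α = Δx/Fx = (479/676) / (958/169) = 1/8
check: Δy/Fy = (2367/2704) / (2367/338) = 1/8 ✓

α = 1/8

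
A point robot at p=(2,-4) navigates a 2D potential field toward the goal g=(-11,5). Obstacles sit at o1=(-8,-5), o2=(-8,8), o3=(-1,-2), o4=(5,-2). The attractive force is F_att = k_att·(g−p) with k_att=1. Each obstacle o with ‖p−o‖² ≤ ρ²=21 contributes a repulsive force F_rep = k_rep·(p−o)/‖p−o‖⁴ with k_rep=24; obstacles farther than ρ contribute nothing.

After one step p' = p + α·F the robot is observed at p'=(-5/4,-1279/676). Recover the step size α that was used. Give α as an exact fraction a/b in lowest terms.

F_att = 1·(g−p) = 1·(-13,9) = (-13.0000,9.0000)
o1: d²=101 > ρ²=21 → inactive
o2: d²=244 > ρ²=21 → inactive
o3: d²=13 ≤ ρ²=21; F_rep = 24·(3,-2)/13² = (0.4260,-0.2840)
o4: d²=13 ≤ ρ²=21; F_rep = 24·(-3,-2)/13² = (-0.4260,-0.2840)
F = F_att + ΣF_rep = (-13.0000,8.4320)
Δp = p'−p = (-3.2500,2.1080); α = Δx/Fx = (-13/4) / (-13) = 1/4
check: Δy/Fy = (1425/676) / (1425/169) = 1/4 ✓

α = 1/4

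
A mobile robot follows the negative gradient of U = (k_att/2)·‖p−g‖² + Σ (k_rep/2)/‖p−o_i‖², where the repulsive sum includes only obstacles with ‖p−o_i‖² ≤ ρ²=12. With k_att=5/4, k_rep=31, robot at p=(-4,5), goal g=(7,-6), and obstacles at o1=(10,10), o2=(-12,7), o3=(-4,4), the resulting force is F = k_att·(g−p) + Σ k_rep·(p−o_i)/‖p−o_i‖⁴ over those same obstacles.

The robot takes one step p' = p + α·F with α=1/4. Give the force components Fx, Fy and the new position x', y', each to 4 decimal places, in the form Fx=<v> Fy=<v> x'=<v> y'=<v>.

F_att = 5/4·(g−p) = 5/4·(11,-11) = (13.7500,-13.7500)
o1: d²=221 > ρ²=12 → inactive
o2: d²=68 > ρ²=12 → inactive
o3: d²=1 ≤ ρ²=12; F_rep = 31·(0,1)/1² = (0.0000,31.0000)
F = F_att + ΣF_rep = (13.7500,17.2500)
p' = p + 1/4·F = (-0.5625,9.3125)

Fx=13.7500 Fy=17.2500 x'=-0.5625 y'=9.3125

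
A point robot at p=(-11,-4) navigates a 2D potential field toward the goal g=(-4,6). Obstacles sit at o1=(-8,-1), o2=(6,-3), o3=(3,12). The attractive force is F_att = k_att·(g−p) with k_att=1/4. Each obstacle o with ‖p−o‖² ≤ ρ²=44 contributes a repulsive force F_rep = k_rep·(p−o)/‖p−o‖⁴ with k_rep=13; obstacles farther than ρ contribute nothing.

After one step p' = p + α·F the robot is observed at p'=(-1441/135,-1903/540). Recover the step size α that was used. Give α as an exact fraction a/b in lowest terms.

α = 1/5

F_att = 1/4·(g−p) = 1/4·(7,10) = (1.7500,2.5000)
o1: d²=18 ≤ ρ²=44; F_rep = 13·(-3,-3)/18² = (-0.1204,-0.1204)
o2: d²=290 > ρ²=44 → inactive
o3: d²=452 > ρ²=44 → inactive
F = F_att + ΣF_rep = (1.6296,2.3796)
Δp = p'−p = (0.3259,0.4759); α = Δx/Fx = (44/135) / (44/27) = 1/5
check: Δy/Fy = (257/540) / (257/108) = 1/5 ✓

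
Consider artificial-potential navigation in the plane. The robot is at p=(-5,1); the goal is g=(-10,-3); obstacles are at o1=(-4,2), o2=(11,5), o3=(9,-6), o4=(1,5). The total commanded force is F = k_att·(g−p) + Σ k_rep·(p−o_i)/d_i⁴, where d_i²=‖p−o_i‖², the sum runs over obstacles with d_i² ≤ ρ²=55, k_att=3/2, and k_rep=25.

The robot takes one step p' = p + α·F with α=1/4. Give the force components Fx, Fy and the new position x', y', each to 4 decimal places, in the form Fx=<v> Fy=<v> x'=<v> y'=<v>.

Fx=-13.8055 Fy=-12.2870 x'=-8.4514 y'=-2.0717

F_att = 3/2·(g−p) = 3/2·(-5,-4) = (-7.5000,-6.0000)
o1: d²=2 ≤ ρ²=55; F_rep = 25·(-1,-1)/2² = (-6.2500,-6.2500)
o2: d²=272 > ρ²=55 → inactive
o3: d²=245 > ρ²=55 → inactive
o4: d²=52 ≤ ρ²=55; F_rep = 25·(-6,-4)/52² = (-0.0555,-0.0370)
F = F_att + ΣF_rep = (-13.8055,-12.2870)
p' = p + 1/4·F = (-8.4514,-2.0717)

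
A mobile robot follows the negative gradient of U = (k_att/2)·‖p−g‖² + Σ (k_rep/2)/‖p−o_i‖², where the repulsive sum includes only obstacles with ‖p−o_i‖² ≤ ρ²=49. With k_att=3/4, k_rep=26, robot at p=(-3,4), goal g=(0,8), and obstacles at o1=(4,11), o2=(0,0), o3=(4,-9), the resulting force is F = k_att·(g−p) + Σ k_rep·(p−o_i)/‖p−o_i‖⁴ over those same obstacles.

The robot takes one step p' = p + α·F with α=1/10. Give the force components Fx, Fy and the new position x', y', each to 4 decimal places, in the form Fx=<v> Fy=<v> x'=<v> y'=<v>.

F_att = 3/4·(g−p) = 3/4·(3,4) = (2.2500,3.0000)
o1: d²=98 > ρ²=49 → inactive
o2: d²=25 ≤ ρ²=49; F_rep = 26·(-3,4)/25² = (-0.1248,0.1664)
o3: d²=218 > ρ²=49 → inactive
F = F_att + ΣF_rep = (2.1252,3.1664)
p' = p + 1/10·F = (-2.7875,4.3166)

Fx=2.1252 Fy=3.1664 x'=-2.7875 y'=4.3166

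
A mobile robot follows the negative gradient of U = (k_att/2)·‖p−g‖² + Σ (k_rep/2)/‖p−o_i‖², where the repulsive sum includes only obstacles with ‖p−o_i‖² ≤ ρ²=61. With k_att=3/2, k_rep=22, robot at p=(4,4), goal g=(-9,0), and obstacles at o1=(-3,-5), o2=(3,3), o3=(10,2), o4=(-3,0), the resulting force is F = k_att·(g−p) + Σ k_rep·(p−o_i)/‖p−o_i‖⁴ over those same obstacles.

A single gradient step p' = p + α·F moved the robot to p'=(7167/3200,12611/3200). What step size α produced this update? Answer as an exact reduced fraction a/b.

α = 1/8

F_att = 3/2·(g−p) = 3/2·(-13,-4) = (-19.5000,-6.0000)
o1: d²=130 > ρ²=61 → inactive
o2: d²=2 ≤ ρ²=61; F_rep = 22·(1,1)/2² = (5.5000,5.5000)
o3: d²=40 ≤ ρ²=61; F_rep = 22·(-6,2)/40² = (-0.0825,0.0275)
o4: d²=65 > ρ²=61 → inactive
F = F_att + ΣF_rep = (-14.0825,-0.4725)
Δp = p'−p = (-1.7603,-0.0591); α = Δx/Fx = (-5633/3200) / (-5633/400) = 1/8
check: Δy/Fy = (-189/3200) / (-189/400) = 1/8 ✓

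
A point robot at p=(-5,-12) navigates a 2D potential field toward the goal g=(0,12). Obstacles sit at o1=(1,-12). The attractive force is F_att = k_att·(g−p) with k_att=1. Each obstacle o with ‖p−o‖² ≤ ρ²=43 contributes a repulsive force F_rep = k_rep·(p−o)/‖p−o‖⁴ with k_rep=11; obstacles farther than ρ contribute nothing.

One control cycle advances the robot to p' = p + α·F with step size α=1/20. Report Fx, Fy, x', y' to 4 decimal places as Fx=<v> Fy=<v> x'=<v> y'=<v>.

Fx=4.9491 Fy=24.0000 x'=-4.7525 y'=-10.8000

F_att = 1·(g−p) = 1·(5,24) = (5.0000,24.0000)
o1: d²=36 ≤ ρ²=43; F_rep = 11·(-6,0)/36² = (-0.0509,0.0000)
F = F_att + ΣF_rep = (4.9491,24.0000)
p' = p + 1/20·F = (-4.7525,-10.8000)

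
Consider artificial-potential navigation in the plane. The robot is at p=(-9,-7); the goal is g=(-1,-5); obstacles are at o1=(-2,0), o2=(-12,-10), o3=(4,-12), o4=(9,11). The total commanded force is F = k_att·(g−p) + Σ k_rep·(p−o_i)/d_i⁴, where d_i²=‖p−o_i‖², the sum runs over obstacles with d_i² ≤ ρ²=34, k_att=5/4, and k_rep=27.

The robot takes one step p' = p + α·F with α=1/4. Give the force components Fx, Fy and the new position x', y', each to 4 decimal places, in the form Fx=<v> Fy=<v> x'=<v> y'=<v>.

F_att = 5/4·(g−p) = 5/4·(8,2) = (10.0000,2.5000)
o1: d²=98 > ρ²=34 → inactive
o2: d²=18 ≤ ρ²=34; F_rep = 27·(3,3)/18² = (0.2500,0.2500)
o3: d²=194 > ρ²=34 → inactive
o4: d²=648 > ρ²=34 → inactive
F = F_att + ΣF_rep = (10.2500,2.7500)
p' = p + 1/4·F = (-6.4375,-6.3125)

Fx=10.2500 Fy=2.7500 x'=-6.4375 y'=-6.3125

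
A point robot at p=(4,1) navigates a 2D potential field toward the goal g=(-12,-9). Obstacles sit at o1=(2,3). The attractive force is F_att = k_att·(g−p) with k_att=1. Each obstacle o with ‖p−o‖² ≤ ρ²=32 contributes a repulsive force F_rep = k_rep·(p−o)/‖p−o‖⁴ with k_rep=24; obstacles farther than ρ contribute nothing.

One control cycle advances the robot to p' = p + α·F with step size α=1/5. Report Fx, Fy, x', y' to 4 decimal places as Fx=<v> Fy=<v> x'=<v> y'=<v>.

F_att = 1·(g−p) = 1·(-16,-10) = (-16.0000,-10.0000)
o1: d²=8 ≤ ρ²=32; F_rep = 24·(2,-2)/8² = (0.7500,-0.7500)
F = F_att + ΣF_rep = (-15.2500,-10.7500)
p' = p + 1/5·F = (0.9500,-1.1500)

Fx=-15.2500 Fy=-10.7500 x'=0.9500 y'=-1.1500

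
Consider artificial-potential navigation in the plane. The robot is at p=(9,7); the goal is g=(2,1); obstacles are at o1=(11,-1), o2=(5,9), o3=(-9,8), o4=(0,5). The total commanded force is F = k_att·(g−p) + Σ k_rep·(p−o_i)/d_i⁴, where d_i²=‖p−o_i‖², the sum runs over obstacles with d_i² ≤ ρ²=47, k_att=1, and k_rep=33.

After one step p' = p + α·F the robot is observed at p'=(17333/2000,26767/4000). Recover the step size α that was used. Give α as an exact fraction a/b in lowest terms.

F_att = 1·(g−p) = 1·(-7,-6) = (-7.0000,-6.0000)
o1: d²=68 > ρ²=47 → inactive
o2: d²=20 ≤ ρ²=47; F_rep = 33·(4,-2)/20² = (0.3300,-0.1650)
o3: d²=325 > ρ²=47 → inactive
o4: d²=85 > ρ²=47 → inactive
F = F_att + ΣF_rep = (-6.6700,-6.1650)
Δp = p'−p = (-0.3335,-0.3083); α = Δx/Fx = (-667/2000) / (-667/100) = 1/20
check: Δy/Fy = (-1233/4000) / (-1233/200) = 1/20 ✓

α = 1/20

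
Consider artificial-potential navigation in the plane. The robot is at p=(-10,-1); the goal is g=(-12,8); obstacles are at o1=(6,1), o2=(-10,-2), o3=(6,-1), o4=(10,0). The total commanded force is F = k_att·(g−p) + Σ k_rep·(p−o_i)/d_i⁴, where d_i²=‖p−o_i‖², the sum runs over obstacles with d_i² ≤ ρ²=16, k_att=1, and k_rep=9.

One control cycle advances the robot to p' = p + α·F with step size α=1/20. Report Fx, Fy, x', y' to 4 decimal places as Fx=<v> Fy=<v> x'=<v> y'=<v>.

F_att = 1·(g−p) = 1·(-2,9) = (-2.0000,9.0000)
o1: d²=260 > ρ²=16 → inactive
o2: d²=1 ≤ ρ²=16; F_rep = 9·(0,1)/1² = (0.0000,9.0000)
o3: d²=256 > ρ²=16 → inactive
o4: d²=401 > ρ²=16 → inactive
F = F_att + ΣF_rep = (-2.0000,18.0000)
p' = p + 1/20·F = (-10.1000,-0.1000)

Fx=-2.0000 Fy=18.0000 x'=-10.1000 y'=-0.1000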